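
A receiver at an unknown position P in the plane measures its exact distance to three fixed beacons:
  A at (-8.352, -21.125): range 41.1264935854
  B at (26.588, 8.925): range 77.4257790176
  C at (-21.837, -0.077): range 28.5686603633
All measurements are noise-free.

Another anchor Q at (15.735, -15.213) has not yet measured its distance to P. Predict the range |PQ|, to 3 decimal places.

eq1: (x + 8.352)² + (y + 21.125)² = 41.1264935854²
eq2: (x − 26.588)² + (y − 8.925)² = 77.4257790176²
eq3: (x + 21.837)² + (y + 0.077)² = 28.5686603633²
eq2−eq1, eq2−eq3 (x²,y² cancel):
  -69.880·x − 60.100·y = 4032.806942
  -96.850·x − 18.004·y = 4868.866031
det = -69.880·-18.004 − -60.100·-96.850 = -4562.565480
x = (4032.806942·-18.004 − -60.100·4868.866031) / -4562.565480 = -48.221158
y = (-69.880·4868.866031 − 4032.806942·-96.850) / -4562.565480 = -11.033484
|P − Q| = √((-48.221158 − 15.735)² + (-11.033484 − -15.213)²) = 64.092578

64.093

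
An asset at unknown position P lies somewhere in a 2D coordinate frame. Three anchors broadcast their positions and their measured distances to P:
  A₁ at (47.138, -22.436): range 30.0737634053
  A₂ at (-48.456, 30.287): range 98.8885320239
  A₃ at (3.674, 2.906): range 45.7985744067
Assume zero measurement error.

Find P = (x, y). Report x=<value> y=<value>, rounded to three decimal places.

x=22.063 y=-39.039

eq1: (x − 47.138)² + (y + 22.436)² = 30.0737634053²
eq2: (x + 48.456)² + (y − 30.287)² = 98.8885320239²
eq3: (x − 3.674)² + (y − 2.906)² = 45.7985744067²
eq2−eq1, eq2−eq3 (x²,y² cancel):
  191.188·x − 105.446·y = 8334.589355
  104.260·x − 54.762·y = 4438.089155
det = 191.188·-54.762 − -105.446·104.260 = 523.962704
x = (8334.589355·-54.762 − -105.446·4438.089155) / 523.962704 = 22.062576
y = (191.188·4438.089155 − 8334.589355·104.260) / 523.962704 = -39.038841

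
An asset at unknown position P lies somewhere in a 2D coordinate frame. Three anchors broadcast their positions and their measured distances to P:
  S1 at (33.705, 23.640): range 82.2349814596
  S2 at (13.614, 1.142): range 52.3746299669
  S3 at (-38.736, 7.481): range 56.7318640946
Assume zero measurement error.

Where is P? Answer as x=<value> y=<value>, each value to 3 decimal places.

x=-13.807 y=-43.480

eq1: (x − 33.705)² + (y − 23.640)² = 82.2349814596²
eq2: (x − 13.614)² + (y − 1.142)² = 52.3746299669²
eq3: (x + 38.736)² + (y − 7.481)² = 56.7318640946²
eq3−eq1, eq3−eq2 (x²,y² cancel):
  144.882·x + 32.318·y = -3405.654204
  104.700·x − 12.678·y = -894.395358
det = 144.882·-12.678 − 32.318·104.700 = -5220.508596
x = (-3405.654204·-12.678 − 32.318·-894.395358) / -5220.508596 = -13.807458
y = (144.882·-894.395358 − -3405.654204·104.700) / -5220.508596 = -43.480478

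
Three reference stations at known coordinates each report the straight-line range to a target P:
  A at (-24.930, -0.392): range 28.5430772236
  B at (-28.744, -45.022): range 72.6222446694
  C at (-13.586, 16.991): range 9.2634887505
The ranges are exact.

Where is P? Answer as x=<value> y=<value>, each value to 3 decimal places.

eq1: (x + 24.930)² + (y + 0.392)² = 28.5430772236²
eq2: (x + 28.744)² + (y + 45.022)² = 72.6222446694²
eq3: (x + 13.586)² + (y − 16.991)² = 9.2634887505²
eq1−eq3, eq1−eq2 (x²,y² cancel):
  22.688·x + 34.766·y = 580.509947
  -7.628·x − 89.260·y = -2227.743707
det = 22.688·-89.260 − 34.766·-7.628 = -1759.935832
x = (580.509947·-89.260 − 34.766·-2227.743707) / -1759.935832 = -14.564974
y = (22.688·-2227.743707 − 580.509947·-7.628) / -1759.935832 = 26.202614

x=-14.565 y=26.203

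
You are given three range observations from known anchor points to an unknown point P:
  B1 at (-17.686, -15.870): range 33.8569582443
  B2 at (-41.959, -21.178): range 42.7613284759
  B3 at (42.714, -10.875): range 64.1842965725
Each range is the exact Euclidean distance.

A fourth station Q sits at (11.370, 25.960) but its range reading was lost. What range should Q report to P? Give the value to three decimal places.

eq1: (x + 17.686)² + (y + 15.870)² = 33.8569582443²
eq2: (x + 41.959)² + (y + 21.178)² = 42.7613284759²
eq3: (x − 42.714)² + (y + 10.875)² = 64.1842965725²
eq1−eq3, eq1−eq2 (x²,y² cancel):
  120.800·x + 9.990·y = -1595.230380
  -48.546·x − 10.616·y = 962.176278
det = 120.800·-10.616 − 9.990·-48.546 = -797.438260
x = (-1595.230380·-10.616 − 9.990·962.176278) / -797.438260 = -9.182936
y = (120.800·962.176278 − -1595.230380·-48.546) / -797.438260 = -48.641810
|P − Q| = √((-9.182936 − 11.370)² + (-48.641810 − 25.960)²) = 77.381220

77.381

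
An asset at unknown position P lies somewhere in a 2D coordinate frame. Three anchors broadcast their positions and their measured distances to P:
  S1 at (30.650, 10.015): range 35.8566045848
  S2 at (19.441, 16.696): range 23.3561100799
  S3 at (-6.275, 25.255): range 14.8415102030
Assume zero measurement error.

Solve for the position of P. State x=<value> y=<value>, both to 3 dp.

x=4.925 y=34.993

eq1: (x − 30.650)² + (y − 10.015)² = 35.8566045848²
eq2: (x − 19.441)² + (y − 16.696)² = 23.3561100799²
eq3: (x + 6.275)² + (y − 25.255)² = 14.8415102030²
eq3−eq1, eq3−eq2 (x²,y² cancel):
  73.850·x − 30.480·y = -702.893592
  51.432·x − 17.118·y = -345.719206
det = 73.850·-17.118 − -30.480·51.432 = 303.483060
x = (-702.893592·-17.118 − -30.480·-345.719206) / 303.483060 = 4.924858
y = (73.850·-345.719206 − -702.893592·51.432) / 303.483060 = 34.993254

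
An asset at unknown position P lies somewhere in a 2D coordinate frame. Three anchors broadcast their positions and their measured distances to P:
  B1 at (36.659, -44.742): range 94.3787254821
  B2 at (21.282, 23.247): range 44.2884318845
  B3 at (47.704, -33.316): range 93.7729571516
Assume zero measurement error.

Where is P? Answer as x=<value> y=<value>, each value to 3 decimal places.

eq1: (x − 36.659)² + (y + 44.742)² = 94.3787254821²
eq2: (x − 21.282)² + (y − 23.247)² = 44.2884318845²
eq3: (x − 47.704)² + (y + 33.316)² = 93.7729571516²
eq1−eq3, eq1−eq2 (x²,y² cancel):
  22.090·x + 22.852·y = 153.874958
  -30.754·x + 135.978·y = 4593.496313
det = 22.090·135.978 − 22.852·-30.754 = 3706.544428
x = (153.874958·135.978 − 22.852·4593.496313) / 3706.544428 = -22.675290
y = (22.090·4593.496313 − 153.874958·-30.754) / 3706.544428 = 28.652727

x=-22.675 y=28.653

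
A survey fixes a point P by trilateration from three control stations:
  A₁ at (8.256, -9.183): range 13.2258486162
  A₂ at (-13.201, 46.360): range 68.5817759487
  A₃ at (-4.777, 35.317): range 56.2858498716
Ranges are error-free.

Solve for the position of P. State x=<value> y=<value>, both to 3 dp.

x=1.592 y=-20.607

eq1: (x − 8.256)² + (y + 9.183)² = 13.2258486162²
eq2: (x + 13.201)² + (y − 46.360)² = 68.5817759487²
eq3: (x + 4.777)² + (y − 35.317)² = 56.2858498716²
eq1−eq3, eq1−eq2 (x²,y² cancel):
  -26.066·x + 89.000·y = -1875.552631
  -42.914·x + 111.086·y = -2357.509945
det = -26.066·111.086 − 89.000·-42.914 = 923.778324
x = (-1875.552631·111.086 − 89.000·-2357.509945) / 923.778324 = 1.592098
y = (-26.066·-2357.509945 − -1875.552631·-42.914) / 923.778324 = -20.607337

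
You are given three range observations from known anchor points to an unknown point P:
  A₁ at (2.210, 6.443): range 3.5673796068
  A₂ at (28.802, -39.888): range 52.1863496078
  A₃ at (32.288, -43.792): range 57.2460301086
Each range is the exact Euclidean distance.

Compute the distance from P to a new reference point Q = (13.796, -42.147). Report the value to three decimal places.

eq1: (x − 2.210)² + (y − 6.443)² = 3.5673796068²
eq2: (x − 28.802)² + (y + 39.888)² = 52.1863496078²
eq3: (x − 32.288)² + (y + 43.792)² = 57.2460301086²
eq1−eq2, eq1−eq3 (x²,y² cancel):
  53.184·x − 92.662·y = -336.477489
  60.156·x − 100.470·y = -350.523907
det = 53.184·-100.470 − -92.662·60.156 = 230.778792
x = (-336.477489·-100.470 − -92.662·-350.523907) / 230.778792 = 5.744233
y = (53.184·-350.523907 − -336.477489·60.156) / 230.778792 = 6.928177
|P − Q| = √((5.744233 − 13.796)² + (6.928177 − -42.147)²) = 49.731318

49.731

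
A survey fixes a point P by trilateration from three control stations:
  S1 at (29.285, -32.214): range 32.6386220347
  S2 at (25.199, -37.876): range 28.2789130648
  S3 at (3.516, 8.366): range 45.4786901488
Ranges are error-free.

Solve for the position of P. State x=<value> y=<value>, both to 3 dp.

eq1: (x − 29.285)² + (y + 32.214)² = 32.6386220347²
eq2: (x − 25.199)² + (y + 37.876)² = 28.2789130648²
eq3: (x − 3.516)² + (y − 8.366)² = 45.4786901488²
eq2−eq1, eq2−eq3 (x²,y² cancel):
  8.172·x + 11.324·y = -439.810680
  -43.366·x + 92.484·y = -3255.843099
det = 8.172·92.484 − 11.324·-43.366 = 1246.855832
x = (-439.810680·92.484 − 11.324·-3255.843099) / 1246.855832 = -3.052706
y = (8.172·-3255.843099 − -439.810680·-43.366) / 1246.855832 = -36.635815

x=-3.053 y=-36.636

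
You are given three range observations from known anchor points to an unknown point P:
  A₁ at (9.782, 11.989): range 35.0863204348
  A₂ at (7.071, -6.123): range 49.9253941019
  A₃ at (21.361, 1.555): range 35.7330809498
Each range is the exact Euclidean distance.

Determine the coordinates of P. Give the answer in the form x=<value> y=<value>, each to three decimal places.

x=37.583 y=33.394

eq1: (x − 9.782)² + (y − 11.989)² = 35.0863204348²
eq2: (x − 7.071)² + (y + 6.123)² = 49.9253941019²
eq3: (x − 21.361)² + (y − 1.555)² = 35.7330809498²
eq1−eq2, eq1−eq3 (x²,y² cancel):
  -5.422·x − 36.224·y = -1413.428570
  23.158·x − 20.868·y = 173.483508
det = -5.422·-20.868 − -36.224·23.158 = 952.021688
x = (-1413.428570·-20.868 − -36.224·173.483508) / 952.021688 = 37.582856
y = (-5.422·173.483508 − -1413.428570·23.158) / 952.021688 = 33.393726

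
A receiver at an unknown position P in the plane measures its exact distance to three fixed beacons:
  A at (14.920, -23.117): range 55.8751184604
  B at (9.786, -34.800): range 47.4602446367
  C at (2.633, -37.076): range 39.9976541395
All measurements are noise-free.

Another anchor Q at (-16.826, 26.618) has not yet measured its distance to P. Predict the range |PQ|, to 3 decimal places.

eq1: (x − 14.920)² + (y + 23.117)² = 55.8751184604²
eq2: (x − 9.786)² + (y + 34.800)² = 47.4602446367²
eq3: (x − 2.633)² + (y + 37.076)² = 39.9976541395²
eq3−eq1, eq3−eq2 (x²,y² cancel):
  24.574·x + 27.918·y = -2146.776902
  14.306·x + 4.552·y = -727.419153
det = 24.574·4.552 − 27.918·14.306 = -287.534060
x = (-2146.776902·4.552 − 27.918·-727.419153) / -287.534060 = -36.642475
y = (24.574·-727.419153 − -2146.776902·14.306) / -287.534060 = -44.642336
|P − Q| = √((-36.642475 − -16.826)² + (-44.642336 − 26.618)²) = 73.964371

73.964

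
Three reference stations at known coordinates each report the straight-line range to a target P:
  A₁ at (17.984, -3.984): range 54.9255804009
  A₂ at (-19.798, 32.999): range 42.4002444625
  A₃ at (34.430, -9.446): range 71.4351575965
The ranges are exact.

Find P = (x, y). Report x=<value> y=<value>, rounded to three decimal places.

x=-36.912 y=-5.794

eq1: (x − 17.984)² + (y + 3.984)² = 54.9255804009²
eq2: (x + 19.798)² + (y − 32.999)² = 42.4002444625²
eq3: (x − 34.430)² + (y + 9.446)² = 71.4351575965²
eq1−eq2, eq1−eq3 (x²,y² cancel):
  -75.564·x + 73.966·y = 2360.636945
  32.892·x − 10.924·y = -1150.807054
det = -75.564·-10.924 − 73.966·32.892 = -1607.428536
x = (2360.636945·-10.924 − 73.966·-1150.807054) / -1607.428536 = -36.911748
y = (-75.564·-1150.807054 − 2360.636945·32.892) / -1607.428536 = -5.794045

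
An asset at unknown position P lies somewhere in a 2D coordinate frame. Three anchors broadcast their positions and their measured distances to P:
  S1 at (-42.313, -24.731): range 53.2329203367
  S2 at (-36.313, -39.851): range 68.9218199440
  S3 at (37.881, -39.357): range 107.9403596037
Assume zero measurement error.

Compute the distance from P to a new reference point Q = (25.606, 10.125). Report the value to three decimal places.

74.061

eq1: (x + 42.313)² + (y + 24.731)² = 53.2329203367²
eq2: (x + 36.313)² + (y + 39.851)² = 68.9218199440²
eq3: (x − 37.881)² + (y + 39.357)² = 107.9403596037²
eq3−eq2, eq3−eq1 (x²,y² cancel):
  -148.388·x − 0.988·y = 6823.696527
  -160.388·x + 29.252·y = 8235.446144
det = -148.388·29.252 − -0.988·-160.388 = -4499.109120
x = (6823.696527·29.252 − -0.988·8235.446144) / -4499.109120 = -46.174339
y = (-148.388·8235.446144 − 6823.696527·-160.388) / -4499.109120 = 28.361691
|P − Q| = √((-46.174339 − 25.606)² + (28.361691 − 10.125)²) = 74.060746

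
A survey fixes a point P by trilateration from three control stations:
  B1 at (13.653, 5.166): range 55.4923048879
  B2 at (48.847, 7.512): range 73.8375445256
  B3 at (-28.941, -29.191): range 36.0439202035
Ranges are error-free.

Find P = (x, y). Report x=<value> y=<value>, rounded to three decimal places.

eq1: (x − 13.653)² + (y − 5.166)² = 55.4923048879²
eq2: (x − 48.847)² + (y − 7.512)² = 73.8375445256²
eq3: (x + 28.941)² + (y + 29.191)² = 36.0439202035²
eq2−eq3, eq2−eq1 (x²,y² cancel):
  -155.576·x − 73.406·y = 3400.055207
  -70.388·x − 4.692·y = 143.219492
det = -155.576·-4.692 − -73.406·-70.388 = -4436.938936
x = (3400.055207·-4.692 − -73.406·143.219492) / -4436.938936 = 1.226045
y = (-155.576·143.219492 − 3400.055207·-70.388) / -4436.938936 = -48.916961

x=1.226 y=-48.917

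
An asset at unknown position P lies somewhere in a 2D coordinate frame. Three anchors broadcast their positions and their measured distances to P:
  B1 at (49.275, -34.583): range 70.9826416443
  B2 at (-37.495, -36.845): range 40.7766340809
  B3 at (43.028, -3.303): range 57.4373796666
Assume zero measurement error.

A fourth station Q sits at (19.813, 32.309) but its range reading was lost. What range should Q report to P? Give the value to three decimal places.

eq1: (x − 49.275)² + (y + 34.583)² = 70.9826416443²
eq2: (x + 37.495)² + (y + 36.845)² = 40.7766340809²
eq3: (x − 43.028)² + (y + 3.303)² = 57.4373796666²
eq2−eq3, eq2−eq1 (x²,y² cancel):
  161.046·x + 67.084·y = -2537.429153
  173.540·x + 4.524·y = -2515.221064
det = 161.046·4.524 − 67.084·173.540 = -10913.185256
x = (-2537.429153·4.524 − 67.084·-2515.221064) / -10913.185256 = -14.409337
y = (161.046·-2515.221064 − -2537.429153·173.540) / -10913.185256 = -3.232710
|P − Q| = √((-14.409337 − 19.813)² + (-3.232710 − 32.309)²) = 49.339452

49.339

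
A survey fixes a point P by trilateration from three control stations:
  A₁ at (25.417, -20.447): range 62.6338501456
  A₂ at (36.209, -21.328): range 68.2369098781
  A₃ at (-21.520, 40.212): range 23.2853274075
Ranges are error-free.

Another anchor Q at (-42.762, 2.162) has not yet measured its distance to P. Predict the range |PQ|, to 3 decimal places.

56.710

eq1: (x − 25.417)² + (y + 20.447)² = 62.6338501456²
eq2: (x − 36.209)² + (y + 21.328)² = 68.2369098781²
eq3: (x + 21.520)² + (y − 40.212)² = 23.2853274075²
eq3−eq1, eq3−eq2 (x²,y² cancel):
  93.874·x − 121.318·y = -4396.804358
  115.458·x − 123.080·y = -4428.209476
det = 93.874·-123.080 − -121.318·115.458 = 2453.121724
x = (-4396.804358·-123.080 − -121.318·-4428.209476) / 2453.121724 = 1.604960
y = (93.874·-4428.209476 − -4396.804358·115.458) / 2453.121724 = 37.483872
|P − Q| = √((1.604960 − -42.762)² + (37.483872 − 2.162)²) = 56.710333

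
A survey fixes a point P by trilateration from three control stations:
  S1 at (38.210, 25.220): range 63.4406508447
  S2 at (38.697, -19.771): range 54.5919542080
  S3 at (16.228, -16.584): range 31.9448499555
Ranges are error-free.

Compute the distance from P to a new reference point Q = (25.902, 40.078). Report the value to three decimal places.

eq1: (x − 38.210)² + (y − 25.220)² = 63.4406508447²
eq2: (x − 38.697)² + (y + 19.771)² = 54.5919542080²
eq3: (x − 16.228)² + (y + 16.584)² = 31.9448499555²
eq3−eq1, eq3−eq2 (x²,y² cancel):
  43.964·x + 83.608·y = -1446.567281
  44.938·x − 6.374·y = -609.834816
det = 43.964·-6.374 − 83.608·44.938 = -4037.402840
x = (-1446.567281·-6.374 − 83.608·-609.834816) / -4037.402840 = -14.912430
y = (43.964·-609.834816 − -1446.567281·44.938) / -4037.402840 = -9.460305
|P − Q| = √((-14.912430 − 25.902)² + (-9.460305 − 40.078)²) = 64.186147

64.186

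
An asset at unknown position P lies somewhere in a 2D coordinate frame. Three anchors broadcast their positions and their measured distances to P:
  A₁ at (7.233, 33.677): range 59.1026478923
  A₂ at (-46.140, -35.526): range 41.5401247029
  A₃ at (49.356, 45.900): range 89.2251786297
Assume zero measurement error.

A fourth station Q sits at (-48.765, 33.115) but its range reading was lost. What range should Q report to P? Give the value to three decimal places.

71.078

eq1: (x − 7.233)² + (y − 33.677)² = 59.1026478923²
eq2: (x + 46.140)² + (y + 35.526)² = 41.5401247029²
eq3: (x − 49.356)² + (y − 45.900)² = 89.2251786297²
eq2−eq3, eq2−eq1 (x²,y² cancel):
  190.992·x + 162.852·y = -5083.722081
  106.746·x + 138.406·y = -3972.080686
det = 190.992·138.406 − 162.852·106.746 = 9050.639160
x = (-5083.722081·138.406 − 162.852·-3972.080686) / 9050.639160 = -6.270978
y = (190.992·-3972.080686 − -5083.722081·106.746) / 9050.639160 = -23.862253
|P − Q| = √((-6.270978 − -48.765)² + (-23.862253 − 33.115)²) = 71.078472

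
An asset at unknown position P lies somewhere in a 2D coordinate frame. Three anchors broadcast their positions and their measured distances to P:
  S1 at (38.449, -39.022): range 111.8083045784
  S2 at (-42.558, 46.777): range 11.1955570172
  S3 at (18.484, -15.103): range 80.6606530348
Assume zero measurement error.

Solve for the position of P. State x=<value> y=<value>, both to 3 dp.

eq1: (x − 38.449)² + (y + 39.022)² = 111.8083045784²
eq2: (x + 42.558)² + (y − 46.777)² = 11.1955570172²
eq3: (x − 18.484)² + (y + 15.103)² = 80.6606530348²
eq1−eq2, eq1−eq3 (x²,y² cancel):
  -162.014·x + 171.598·y = 13373.985484
  -39.930·x + 47.838·y = 3563.672805
det = -162.014·47.838 − 171.598·-39.930 = -898.517592
x = (13373.985484·47.838 − 171.598·3563.672805) / -898.517592 = -31.458028
y = (-162.014·3563.672805 − 13373.985484·-39.930) / -898.517592 = 48.236836

x=-31.458 y=48.237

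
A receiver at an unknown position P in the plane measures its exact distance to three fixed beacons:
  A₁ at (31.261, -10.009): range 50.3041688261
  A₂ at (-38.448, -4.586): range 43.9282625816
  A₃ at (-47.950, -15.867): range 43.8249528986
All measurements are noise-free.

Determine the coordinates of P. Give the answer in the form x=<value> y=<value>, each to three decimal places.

eq1: (x − 31.261)² + (y + 10.009)² = 50.3041688261²
eq2: (x + 38.448)² + (y + 4.586)² = 43.9282625816²
eq3: (x + 47.950)² + (y + 15.867)² = 43.8249528986²
eq3−eq1, eq3−eq2 (x²,y² cancel):
  158.422·x + 11.716·y = -2083.416892
  19.004·x + 22.562·y = -1060.749846
det = 158.422·22.562 − 11.716·19.004 = 3351.666300
x = (-2083.416892·22.562 − 11.716·-1060.749846) / 3351.666300 = -10.316751
y = (158.422·-1060.749846 − -2083.416892·19.004) / 3351.666300 = -38.325074

x=-10.317 y=-38.325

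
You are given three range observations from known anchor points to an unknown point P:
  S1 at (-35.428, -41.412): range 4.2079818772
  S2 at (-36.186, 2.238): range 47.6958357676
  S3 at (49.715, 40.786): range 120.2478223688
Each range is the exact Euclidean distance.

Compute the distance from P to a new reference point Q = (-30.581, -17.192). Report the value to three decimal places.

28.443

eq1: (x + 35.428)² + (y + 41.412)² = 4.2079818772²
eq2: (x + 36.186)² + (y − 2.238)² = 47.6958357676²
eq3: (x − 49.715)² + (y − 40.786)² = 120.2478223688²
eq1−eq2, eq1−eq3 (x²,y² cancel):
  -1.516·x + 87.300·y = -3912.847326
  170.286·x + 164.396·y = -13276.849580
det = -1.516·164.396 − 87.300·170.286 = -15115.192136
x = (-3912.847326·164.396 − 87.300·-13276.849580) / -15115.192136 = -34.125436
y = (-1.516·-13276.849580 − -3912.847326·170.286) / -15115.192136 = -45.413305
|P − Q| = √((-34.125436 − -30.581)² + (-45.413305 − -17.192)²) = 28.443014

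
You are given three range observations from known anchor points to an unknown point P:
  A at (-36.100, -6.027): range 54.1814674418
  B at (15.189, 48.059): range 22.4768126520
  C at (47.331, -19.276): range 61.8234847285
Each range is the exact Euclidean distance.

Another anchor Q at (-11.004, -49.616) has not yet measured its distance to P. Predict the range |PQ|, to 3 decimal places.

eq1: (x + 36.100)² + (y + 6.027)² = 54.1814674418²
eq2: (x − 15.189)² + (y − 48.059)² = 22.4768126520²
eq3: (x − 47.331)² + (y + 19.276)² = 61.8234847285²
eq2−eq3, eq2−eq1 (x²,y² cancel):
  64.284·x − 134.670·y = -3245.521622
  -102.578·x − 108.172·y = -3631.262780
det = 64.284·-108.172 − -134.670·-102.578 = -20767.908108
x = (-3245.521622·-108.172 − -134.670·-3631.262780) / -20767.908108 = 6.642344
y = (64.284·-3631.262780 − -3245.521622·-102.578) / -20767.908108 = 27.270499
|P − Q| = √((6.642344 − -11.004)² + (27.270499 − -49.616)²) = 78.885532

78.886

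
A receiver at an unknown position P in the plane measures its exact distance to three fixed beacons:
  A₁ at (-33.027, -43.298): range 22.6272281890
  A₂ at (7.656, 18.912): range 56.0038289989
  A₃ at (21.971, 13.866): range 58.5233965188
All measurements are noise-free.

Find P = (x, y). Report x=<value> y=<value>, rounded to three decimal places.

eq1: (x + 33.027)² + (y + 43.298)² = 22.6272281890²
eq2: (x − 7.656)² + (y − 18.912)² = 56.0038289989²
eq3: (x − 21.971)² + (y − 13.866)² = 58.5233965188²
eq2−eq1, eq2−eq3 (x²,y² cancel):
  -81.366·x − 124.420·y = 5173.658860
  28.630·x − 10.092·y = -29.846361
det = -81.366·-10.092 − -124.420·28.630 = 4383.290272
x = (5173.658860·-10.092 − -124.420·-29.846361) / 4383.290272 = -12.758920
y = (-81.366·-29.846361 − 5173.658860·28.630) / 4383.290272 = -33.238359

x=-12.759 y=-33.238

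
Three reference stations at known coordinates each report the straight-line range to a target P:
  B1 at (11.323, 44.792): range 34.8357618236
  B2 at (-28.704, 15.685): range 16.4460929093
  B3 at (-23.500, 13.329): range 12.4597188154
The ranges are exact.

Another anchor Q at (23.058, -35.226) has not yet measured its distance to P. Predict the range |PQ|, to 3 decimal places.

eq1: (x − 11.323)² + (y − 44.792)² = 34.8357618236²
eq2: (x + 28.704)² + (y − 15.685)² = 16.4460929093²
eq3: (x + 23.500)² + (y − 13.329)² = 12.4597188154²
eq3−eq2, eq3−eq1 (x²,y² cancel):
  -10.408·x + 4.712·y = 224.797221
  69.646·x + 62.926·y = 346.335643
det = -10.408·62.926 − 4.712·69.646 = -983.105760
x = (224.797221·62.926 − 4.712·346.335643) / -983.105760 = -12.728698
y = (-10.408·346.335643 − 224.797221·69.646) / -983.105760 = 19.591879
|P − Q| = √((-12.728698 − 23.058)² + (19.591879 − -35.226)²) = 65.465163

65.465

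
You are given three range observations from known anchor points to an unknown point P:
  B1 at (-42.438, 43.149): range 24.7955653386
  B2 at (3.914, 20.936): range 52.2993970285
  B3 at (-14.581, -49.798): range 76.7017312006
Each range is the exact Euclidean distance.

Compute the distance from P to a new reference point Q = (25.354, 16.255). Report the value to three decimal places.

eq1: (x + 42.438)² + (y − 43.149)² = 24.7955653386²
eq2: (x − 3.914)² + (y − 20.936)² = 52.2993970285²
eq3: (x + 14.581)² + (y + 49.798)² = 76.7017312006²
eq1−eq3, eq1−eq2 (x²,y² cancel):
  55.714·x − 185.894·y = -6238.709189
  92.704·x − 44.426·y = -5329.591422
det = 55.714·-44.426 − -185.894·92.704 = 14757.967212
x = (-6238.709189·-44.426 − -185.894·-5329.591422) / 14757.967212 = -48.352064
y = (55.714·-5329.591422 − -6238.709189·92.704) / 14757.967212 = 19.069052
|P − Q| = √((-48.352064 − 25.354)² + (19.069052 − 16.255)²) = 73.759764

73.760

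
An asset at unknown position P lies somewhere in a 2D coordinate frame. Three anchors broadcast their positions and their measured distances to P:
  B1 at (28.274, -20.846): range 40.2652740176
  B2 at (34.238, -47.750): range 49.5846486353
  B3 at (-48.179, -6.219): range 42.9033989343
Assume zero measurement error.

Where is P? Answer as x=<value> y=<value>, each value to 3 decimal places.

x=-11.319 y=-28.174

eq1: (x − 28.274)² + (y + 20.846)² = 40.2652740176²
eq2: (x − 34.238)² + (y + 47.750)² = 49.5846486353²
eq3: (x + 48.179)² + (y + 6.219)² = 42.9033989343²
eq1−eq2, eq1−eq3 (x²,y² cancel):
  11.928·x − 53.808·y = 1380.983263
  -152.906·x + 29.254·y = 906.507862
det = 11.928·29.254 − -53.808·-152.906 = -7878.624336
x = (1380.983263·29.254 − -53.808·906.507862) / -7878.624336 = -11.318811
y = (11.928·906.507862 − 1380.983263·-152.906) / -7878.624336 = -28.174138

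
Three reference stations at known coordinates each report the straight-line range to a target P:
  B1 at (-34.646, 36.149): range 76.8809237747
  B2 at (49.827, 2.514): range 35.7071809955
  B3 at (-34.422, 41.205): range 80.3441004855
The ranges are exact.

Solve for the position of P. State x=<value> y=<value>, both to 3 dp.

eq1: (x + 34.646)² + (y − 36.149)² = 76.8809237747²
eq2: (x − 49.827)² + (y − 2.514)² = 35.7071809955²
eq3: (x + 34.422)² + (y − 41.205)² = 80.3441004855²
eq1−eq3, eq1−eq2 (x²,y² cancel):
  0.448·x + 10.112·y = -168.867450
  168.946·x − 67.270·y = 4617.628274
det = 0.448·-67.270 − 10.112·168.946 = -1738.518912
x = (-168.867450·-67.270 − 10.112·4617.628274) / -1738.518912 = 20.324049
y = (0.448·4617.628274 − -168.867450·168.946) / -1738.518912 = -17.600141

x=20.324 y=-17.600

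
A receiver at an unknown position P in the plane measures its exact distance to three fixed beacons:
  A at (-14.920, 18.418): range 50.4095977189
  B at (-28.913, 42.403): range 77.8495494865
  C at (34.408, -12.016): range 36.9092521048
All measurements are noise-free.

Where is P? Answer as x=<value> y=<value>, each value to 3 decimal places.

eq1: (x + 14.920)² + (y − 18.418)² = 50.4095977189²
eq2: (x + 28.913)² + (y − 42.403)² = 77.8495494865²
eq3: (x − 34.408)² + (y + 12.016)² = 36.9092521048²
eq1−eq3, eq1−eq2 (x²,y² cancel):
  98.656·x − 60.868·y = 1945.300247
  -27.986·x + 47.970·y = -1447.277959
det = 98.656·47.970 − -60.868·-27.986 = 3029.076472
x = (1945.300247·47.970 − -60.868·-1447.277959) / 3029.076472 = 1.724334
y = (98.656·-1447.277959 − 1945.300247·-27.986) / 3029.076472 = -29.164494

x=1.724 y=-29.164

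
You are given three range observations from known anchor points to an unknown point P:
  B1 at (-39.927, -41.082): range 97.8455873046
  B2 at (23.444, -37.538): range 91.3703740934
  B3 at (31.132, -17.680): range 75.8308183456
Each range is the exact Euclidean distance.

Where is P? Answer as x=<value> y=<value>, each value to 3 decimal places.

eq1: (x + 39.927)² + (y + 41.082)² = 97.8455873046²
eq2: (x − 23.444)² + (y + 37.538)² = 91.3703740934²
eq3: (x − 31.132)² + (y + 17.680)² = 75.8308183456²
eq1−eq3, eq1−eq2 (x²,y² cancel):
  142.118·x + 46.804·y = 1823.333715
  126.742·x + 7.088·y = -97.959780
det = 142.118·7.088 − 46.804·126.742 = -4924.700184
x = (1823.333715·7.088 − 46.804·-97.959780) / -4924.700184 = -3.555282
y = (142.118·-97.959780 − 1823.333715·126.742) / -4924.700184 = 49.752229

x=-3.555 y=49.752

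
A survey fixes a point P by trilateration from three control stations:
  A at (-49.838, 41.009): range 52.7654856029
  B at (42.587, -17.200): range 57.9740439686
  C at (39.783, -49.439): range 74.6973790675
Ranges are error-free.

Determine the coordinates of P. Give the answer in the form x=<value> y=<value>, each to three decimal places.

x=-10.713 y=5.605

eq1: (x + 49.838)² + (y − 41.009)² = 52.7654856029²
eq2: (x − 42.587)² + (y + 17.200)² = 57.9740439686²
eq3: (x − 39.783)² + (y + 49.439)² = 74.6973790675²
eq1−eq3, eq1−eq2 (x²,y² cancel):
  179.242·x − 180.896·y = -2934.164484
  184.850·x − 116.418·y = -2632.865059
det = 179.242·-116.418 − -180.896·184.850 = 12571.630444
x = (-2934.164484·-116.418 − -180.896·-2632.865059) / 12571.630444 = -10.713423
y = (179.242·-2632.865059 − -2934.164484·184.850) / 12571.630444 = 5.604707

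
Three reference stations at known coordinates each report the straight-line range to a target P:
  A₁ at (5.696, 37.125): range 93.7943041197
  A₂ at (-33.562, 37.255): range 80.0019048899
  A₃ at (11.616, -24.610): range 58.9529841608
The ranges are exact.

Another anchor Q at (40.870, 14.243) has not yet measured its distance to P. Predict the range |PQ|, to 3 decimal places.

102.400

eq1: (x − 5.696)² + (y − 37.125)² = 93.7943041197²
eq2: (x + 33.562)² + (y − 37.255)² = 80.0019048899²
eq3: (x − 11.616)² + (y + 24.610)² = 58.9529841608²
eq1−eq3, eq1−eq2 (x²,y² cancel):
  11.840·x − 123.470·y = 4651.790659
  -78.516·x + 0.260·y = 3500.699527
det = 11.840·0.260 − -123.470·-78.516 = -9691.292120
x = (4651.790659·0.260 − -123.470·3500.699527) / -9691.292120 = -44.724773
y = (11.840·3500.699527 − 4651.790659·-78.516) / -9691.292120 = -41.964299
|P − Q| = √((-44.724773 − 40.870)² + (-41.964299 − 14.243)²) = 102.399832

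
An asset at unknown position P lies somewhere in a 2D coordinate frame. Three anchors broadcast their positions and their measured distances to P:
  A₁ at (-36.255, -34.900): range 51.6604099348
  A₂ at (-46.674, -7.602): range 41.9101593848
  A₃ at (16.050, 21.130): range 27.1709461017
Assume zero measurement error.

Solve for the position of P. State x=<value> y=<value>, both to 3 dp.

eq1: (x + 36.255)² + (y + 34.900)² = 51.6604099348²
eq2: (x + 46.674)² + (y + 7.602)² = 41.9101593848²
eq3: (x − 16.050)² + (y − 21.130)² = 27.1709461017²
eq3−eq1, eq3−eq2 (x²,y² cancel):
  -104.610·x − 112.060·y = -102.182018
  -125.448·x − 57.464·y = 513.972132
det = -104.610·-57.464 − -112.060·-125.448 = -8046.393840
x = (-102.182018·-57.464 − -112.060·513.972132) / -8046.393840 = -7.887696
y = (-104.610·513.972132 − -102.182018·-125.448) / -8046.393840 = 8.275155

x=-7.888 y=8.275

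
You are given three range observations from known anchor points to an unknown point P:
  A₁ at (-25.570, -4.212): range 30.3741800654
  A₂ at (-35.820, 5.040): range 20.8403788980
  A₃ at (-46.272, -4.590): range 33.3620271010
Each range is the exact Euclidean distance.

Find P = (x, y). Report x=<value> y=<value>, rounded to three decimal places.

x=-31.868 y=25.502

eq1: (x + 25.570)² + (y + 4.212)² = 30.3741800654²
eq2: (x + 35.820)² + (y − 5.040)² = 20.8403788980²
eq3: (x + 46.272)² + (y + 4.590)² = 33.3620271010²
eq2−eq3, eq2−eq1 (x²,y² cancel):
  -20.904·x − 19.260·y = 174.988624
  20.500·x − 18.504·y = -1125.177578
det = -20.904·-18.504 − -19.260·20.500 = 781.637616
x = (174.988624·-18.504 − -19.260·-1125.177578) / 781.637616 = -31.867593
y = (-20.904·-1125.177578 − 174.988624·20.500) / 781.637616 = 25.502157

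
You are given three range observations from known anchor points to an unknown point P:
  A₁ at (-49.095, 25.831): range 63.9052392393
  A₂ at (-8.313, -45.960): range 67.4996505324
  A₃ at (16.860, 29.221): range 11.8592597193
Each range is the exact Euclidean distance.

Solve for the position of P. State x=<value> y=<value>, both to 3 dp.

eq1: (x + 49.095)² + (y − 25.831)² = 63.9052392393²
eq2: (x + 8.313)² + (y + 45.960)² = 67.4996505324²
eq3: (x − 16.860)² + (y − 29.221)² = 11.8592597193²
eq1−eq3, eq1−eq2 (x²,y² cancel):
  131.910·x + 6.780·y = 2003.804416
  81.564·x − 143.582·y = -1368.455237
det = 131.910·-143.582 − 6.780·81.564 = -19492.905540
x = (2003.804416·-143.582 − 6.780·-1368.455237) / -19492.905540 = 14.283767
y = (131.910·-1368.455237 − 2003.804416·81.564) / -19492.905540 = 17.644944

x=14.284 y=17.645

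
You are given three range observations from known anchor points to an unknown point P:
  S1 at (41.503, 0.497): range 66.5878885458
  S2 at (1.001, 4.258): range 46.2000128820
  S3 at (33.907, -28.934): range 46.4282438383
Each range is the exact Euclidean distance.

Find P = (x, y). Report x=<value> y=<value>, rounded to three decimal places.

x=-11.101 y=-40.329

eq1: (x − 41.503)² + (y − 0.497)² = 66.5878885458²
eq2: (x − 1.001)² + (y − 4.258)² = 46.2000128820²
eq3: (x − 33.907)² + (y + 28.934)² = 46.4282438383²
eq1−eq3, eq1−eq2 (x²,y² cancel):
  -15.192·x − 58.862·y = 2542.480062
  -81.004·x + 7.522·y = 595.892258
det = -15.192·7.522 − -58.862·-81.004 = -4882.331672
x = (2542.480062·7.522 − -58.862·595.892258) / -4882.331672 = -11.101242
y = (-15.192·595.892258 − 2542.480062·-81.004) / -4882.331672 = -40.328735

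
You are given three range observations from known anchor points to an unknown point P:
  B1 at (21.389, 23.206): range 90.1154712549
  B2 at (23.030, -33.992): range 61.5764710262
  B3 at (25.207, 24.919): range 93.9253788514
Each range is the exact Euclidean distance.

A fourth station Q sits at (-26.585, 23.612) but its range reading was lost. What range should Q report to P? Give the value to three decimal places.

69.437

eq1: (x − 21.389)² + (y − 23.206)² = 90.1154712549²
eq2: (x − 23.030)² + (y + 33.992)² = 61.5764710262²
eq3: (x − 25.207)² + (y − 24.919)² = 93.9253788514²
eq3−eq2, eq3−eq1 (x²,y² cancel):
  -4.354·x − 117.822·y = 5459.802562
  -7.636·x − 3.426·y = 440.836980
det = -4.354·-3.426 − -117.822·-7.636 = -884.771988
x = (5459.802562·-3.426 − -117.822·440.836980) / -884.771988 = -37.563363
y = (-4.354·440.836980 − 5459.802562·-7.636) / -884.771988 = -44.951297
|P − Q| = √((-37.563363 − -26.585)² + (-44.951297 − 23.612)²) = 69.436663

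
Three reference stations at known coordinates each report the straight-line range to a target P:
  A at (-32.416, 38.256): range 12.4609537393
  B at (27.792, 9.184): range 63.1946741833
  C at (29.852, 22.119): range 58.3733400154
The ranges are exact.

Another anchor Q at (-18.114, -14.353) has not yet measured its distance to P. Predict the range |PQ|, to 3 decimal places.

61.145

eq1: (x + 32.416)² + (y − 38.256)² = 12.4609537393²
eq2: (x − 27.792)² + (y − 9.184)² = 63.1946741833²
eq3: (x − 29.852)² + (y − 22.119)² = 58.3733400154²
eq1−eq3, eq1−eq2 (x²,y² cancel):
  124.536·x − 32.274·y = -4386.097983
  120.416·x − 58.144·y = -5495.868949
det = 124.536·-58.144 − -32.274·120.416 = -3354.715200
x = (-4386.097983·-58.144 − -32.274·-5495.868949) / -3354.715200 = -23.147004
y = (124.536·-5495.868949 − -4386.097983·120.416) / -3354.715200 = 46.584330
|P − Q| = √((-23.147004 − -18.114)² + (46.584330 − -14.353)²) = 61.144823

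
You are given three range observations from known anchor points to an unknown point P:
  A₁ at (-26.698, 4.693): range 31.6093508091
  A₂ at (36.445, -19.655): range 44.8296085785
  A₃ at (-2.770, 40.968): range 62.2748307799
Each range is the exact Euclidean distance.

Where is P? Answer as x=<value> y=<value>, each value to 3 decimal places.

x=-8.363 y=-21.055

eq1: (x + 26.698)² + (y − 4.693)² = 31.6093508091²
eq2: (x − 36.445)² + (y + 19.655)² = 44.8296085785²
eq3: (x + 2.770)² + (y − 40.968)² = 62.2748307799²
eq3−eq1, eq3−eq2 (x²,y² cancel):
  -47.856·x − 72.550·y = 1927.761019
  78.430·x − 121.246·y = 1896.967869
det = -47.856·-121.246 − -72.550·78.430 = 11492.445076
x = (1927.761019·-121.246 − -72.550·1896.967869) / 11492.445076 = -8.362737
y = (-47.856·1896.967869 − 1927.761019·78.430) / 11492.445076 = -21.055188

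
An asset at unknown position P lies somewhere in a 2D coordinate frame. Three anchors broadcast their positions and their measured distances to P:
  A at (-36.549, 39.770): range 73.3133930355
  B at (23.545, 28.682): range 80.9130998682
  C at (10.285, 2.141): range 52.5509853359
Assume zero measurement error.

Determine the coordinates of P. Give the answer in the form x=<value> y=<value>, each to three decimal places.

x=-28.680 y=-33.120

eq1: (x + 36.549)² + (y − 39.770)² = 73.3133930355²
eq2: (x − 23.545)² + (y − 28.682)² = 80.9130998682²
eq3: (x − 10.285)² + (y − 2.141)² = 52.5509853359²
eq1−eq3, eq1−eq2 (x²,y² cancel):
  93.668·x − 75.258·y = -193.869656
  120.188·x − 22.176·y = -2712.534284
det = 93.668·-22.176 − -75.258·120.188 = 6967.926936
x = (-193.869656·-22.176 − -75.258·-2712.534284) / 6967.926936 = -28.680073
y = (93.668·-2712.534284 − -193.869656·120.188) / 6967.926936 = -33.119873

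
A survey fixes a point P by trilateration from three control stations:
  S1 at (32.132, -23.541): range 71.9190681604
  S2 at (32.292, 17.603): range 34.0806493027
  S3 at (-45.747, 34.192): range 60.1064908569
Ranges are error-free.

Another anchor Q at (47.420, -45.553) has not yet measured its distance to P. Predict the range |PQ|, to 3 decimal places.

97.589

eq1: (x − 32.132)² + (y + 23.541)² = 71.9190681604²
eq2: (x − 32.292)² + (y − 17.603)² = 34.0806493027²
eq3: (x + 45.747)² + (y − 34.192)² = 60.1064908569²
eq2−eq3, eq2−eq1 (x²,y² cancel):
  -156.078·x + 33.178·y = -542.057586
  -0.320·x − 82.288·y = -3776.856476
det = -156.078·-82.288 − 33.178·-0.320 = 12853.963424
x = (-542.057586·-82.288 − 33.178·-3776.856476) / 12853.963424 = 13.218754
y = (-156.078·-3776.856476 − -542.057586·-0.320) / 12853.963424 = 45.846618
|P − Q| = √((13.218754 − 47.420)² + (45.846618 − -45.553)²) = 97.589012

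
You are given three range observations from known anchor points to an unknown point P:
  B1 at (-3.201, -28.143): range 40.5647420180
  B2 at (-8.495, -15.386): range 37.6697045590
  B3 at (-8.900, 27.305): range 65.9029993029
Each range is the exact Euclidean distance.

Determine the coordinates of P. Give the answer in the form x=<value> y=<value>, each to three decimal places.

eq1: (x + 3.201)² + (y + 28.143)² = 40.5647420180²
eq2: (x + 8.495)² + (y + 15.386)² = 37.6697045590²
eq3: (x + 8.900)² + (y − 27.305)² = 65.9029993029²
eq2−eq1, eq2−eq3 (x²,y² cancel):
  10.588·x − 25.514·y = 266.889176
  -0.810·x + 85.382·y = -2408.319672
det = 10.588·85.382 − -25.514·-0.810 = 883.358276
x = (266.889176·85.382 − -25.514·-2408.319672) / 883.358276 = -43.762919
y = (10.588·-2408.319672 − 266.889176·-0.810) / 883.358276 = -28.621579

x=-43.763 y=-28.622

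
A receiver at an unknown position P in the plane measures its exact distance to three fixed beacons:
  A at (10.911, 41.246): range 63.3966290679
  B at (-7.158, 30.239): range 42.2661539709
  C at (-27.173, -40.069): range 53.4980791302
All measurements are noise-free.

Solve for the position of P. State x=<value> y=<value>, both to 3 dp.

eq1: (x − 10.911)² + (y − 41.246)² = 63.3966290679²
eq2: (x + 7.158)² + (y − 30.239)² = 42.2661539709²
eq3: (x + 27.173)² + (y + 40.069)² = 53.4980791302²
eq1−eq3, eq1−eq2 (x²,y² cancel):
  -76.168·x − 162.630·y = 1680.702360
  -36.138·x − 22.014·y = 1378.056454
det = -76.168·-22.014 − -162.630·-36.138 = -4200.360588
x = (1680.702360·-22.014 − -162.630·1378.056454) / -4200.360588 = -44.547209
y = (-76.168·1378.056454 − 1680.702360·-36.138) / -4200.360588 = 10.529235

x=-44.547 y=10.529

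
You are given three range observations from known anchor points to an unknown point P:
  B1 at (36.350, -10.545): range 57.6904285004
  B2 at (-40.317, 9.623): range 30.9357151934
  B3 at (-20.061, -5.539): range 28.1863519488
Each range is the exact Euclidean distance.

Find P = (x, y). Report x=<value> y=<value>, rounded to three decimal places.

x=-11.702 y=21.379

eq1: (x − 36.350)² + (y + 10.545)² = 57.6904285004²
eq2: (x + 40.317)² + (y − 9.623)² = 30.9357151934²
eq3: (x + 20.061)² + (y + 5.539)² = 28.1863519488²
eq3−eq2, eq3−eq1 (x²,y² cancel):
  -40.512·x + 30.324·y = 1122.390338
  112.822·x − 10.012·y = -1534.319821
det = -40.512·-10.012 − 30.324·112.822 = -3015.608184
x = (1122.390338·-10.012 − 30.324·-1534.319821) / -3015.608184 = -11.702231
y = (-40.512·-1534.319821 − 1122.390338·112.822) / -3015.608184 = 21.379421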